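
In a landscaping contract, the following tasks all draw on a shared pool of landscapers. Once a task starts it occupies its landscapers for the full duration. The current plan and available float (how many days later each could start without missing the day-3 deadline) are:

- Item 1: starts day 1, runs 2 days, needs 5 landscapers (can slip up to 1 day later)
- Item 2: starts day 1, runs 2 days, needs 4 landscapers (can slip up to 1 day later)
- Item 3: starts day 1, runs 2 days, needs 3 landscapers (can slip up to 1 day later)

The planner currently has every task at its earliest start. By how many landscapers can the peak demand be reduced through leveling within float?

0

Early-start peak: d1:12  d2:12  d3:0 ⇒ 12.
Leveled (Item 1@1, Item 2@1, Item 3@1): d1:12  d2:12  d3:0 ⇒ 12.
Reduction 12 − 12 = 0.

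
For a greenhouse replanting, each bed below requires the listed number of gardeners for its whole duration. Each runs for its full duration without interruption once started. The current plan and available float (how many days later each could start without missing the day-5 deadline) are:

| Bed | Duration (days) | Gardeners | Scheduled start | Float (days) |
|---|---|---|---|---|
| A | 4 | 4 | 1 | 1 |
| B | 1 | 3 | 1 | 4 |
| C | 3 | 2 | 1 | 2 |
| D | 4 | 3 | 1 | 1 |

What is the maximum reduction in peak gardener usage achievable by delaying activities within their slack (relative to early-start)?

3

Early-start peak: d1:12  d2:9  d3:9  d4:7  d5:0 ⇒ 12.
Leveled (A@1, B@1, C@1, D@2): d1:9  d2:9  d3:9  d4:7  d5:3 ⇒ 9.
Reduction 12 − 9 = 3.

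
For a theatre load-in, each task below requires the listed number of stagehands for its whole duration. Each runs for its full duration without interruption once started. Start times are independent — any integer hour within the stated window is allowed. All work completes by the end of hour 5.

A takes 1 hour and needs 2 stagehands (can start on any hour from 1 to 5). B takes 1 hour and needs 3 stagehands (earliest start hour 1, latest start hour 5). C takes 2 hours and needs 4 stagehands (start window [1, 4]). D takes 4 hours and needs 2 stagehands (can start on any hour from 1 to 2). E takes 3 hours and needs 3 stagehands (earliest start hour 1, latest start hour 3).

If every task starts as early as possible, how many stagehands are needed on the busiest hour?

14

Early-start schedule: A@1, B@1, C@1, D@1, E@1.
Load per hour: hour 1: 14, hour 2: 9, hour 3: 5, hour 4: 2, hour 5: 0.
Peak is 14.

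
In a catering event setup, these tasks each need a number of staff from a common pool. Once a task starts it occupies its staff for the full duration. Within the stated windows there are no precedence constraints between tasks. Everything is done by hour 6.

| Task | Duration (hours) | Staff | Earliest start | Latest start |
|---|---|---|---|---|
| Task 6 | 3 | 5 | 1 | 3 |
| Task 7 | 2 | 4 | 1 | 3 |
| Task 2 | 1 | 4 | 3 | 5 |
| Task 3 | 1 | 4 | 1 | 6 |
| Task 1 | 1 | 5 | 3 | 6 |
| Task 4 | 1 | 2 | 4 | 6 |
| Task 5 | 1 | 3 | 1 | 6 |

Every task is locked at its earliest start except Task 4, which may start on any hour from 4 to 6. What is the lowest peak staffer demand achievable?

Task 4@4: h1:16  h2:9  h3:14  h4:2  h5:0  h6:0 → peak 16
Task 4@5: h1:16  h2:9  h3:14  h4:0  h5:2  h6:0 → peak 16
Task 4@6: h1:16  h2:9  h3:14  h4:0  h5:0  h6:2 → peak 16
Best is Task 4@4, peak 16.

16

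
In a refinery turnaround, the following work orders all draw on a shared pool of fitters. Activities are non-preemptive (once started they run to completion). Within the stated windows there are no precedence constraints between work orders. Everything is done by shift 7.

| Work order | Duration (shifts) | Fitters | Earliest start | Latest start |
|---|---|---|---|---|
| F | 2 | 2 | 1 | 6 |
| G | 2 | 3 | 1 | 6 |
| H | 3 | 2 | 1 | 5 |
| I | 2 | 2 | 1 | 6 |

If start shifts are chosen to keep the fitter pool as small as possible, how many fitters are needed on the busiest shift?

Early-start (F@1, G@1, H@1, I@1) gives peak 9: s1:9  s2:9  s3:2  s4:0  s5:0  s6:0  s7:0.
Shift G→3, H→5.
Schedule F@1, G@3, H@5, I@1: s1:4  s2:4  s3:3  s4:3  s5:2  s6:2  s7:2 — peak 4.

4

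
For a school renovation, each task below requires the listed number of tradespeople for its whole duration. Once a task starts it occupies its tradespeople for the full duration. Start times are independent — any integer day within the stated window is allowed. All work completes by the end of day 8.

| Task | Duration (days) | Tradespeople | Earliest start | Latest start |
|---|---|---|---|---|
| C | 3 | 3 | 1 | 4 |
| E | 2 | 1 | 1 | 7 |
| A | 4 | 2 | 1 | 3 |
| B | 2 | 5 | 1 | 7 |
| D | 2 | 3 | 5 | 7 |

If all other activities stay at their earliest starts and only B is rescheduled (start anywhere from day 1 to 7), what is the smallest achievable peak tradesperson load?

B@1: d1:11  d2:11  d3:5  d4:2  d5:3  d6:3  d7:0  d8:0 → peak 11
B@2: d1:6  d2:11  d3:10  d4:2  d5:3  d6:3  d7:0  d8:0 → peak 11
B@3: d1:6  d2:6  d3:10  d4:7  d5:3  d6:3  d7:0  d8:0 → peak 10
B@4: d1:6  d2:6  d3:5  d4:7  d5:8  d6:3  d7:0  d8:0 → peak 8
B@5: d1:6  d2:6  d3:5  d4:2  d5:8  d6:8  d7:0  d8:0 → peak 8
B@6: d1:6  d2:6  d3:5  d4:2  d5:3  d6:8  d7:5  d8:0 → peak 8
B@7: d1:6  d2:6  d3:5  d4:2  d5:3  d6:3  d7:5  d8:5 → peak 6
Best is B@7, peak 6.

6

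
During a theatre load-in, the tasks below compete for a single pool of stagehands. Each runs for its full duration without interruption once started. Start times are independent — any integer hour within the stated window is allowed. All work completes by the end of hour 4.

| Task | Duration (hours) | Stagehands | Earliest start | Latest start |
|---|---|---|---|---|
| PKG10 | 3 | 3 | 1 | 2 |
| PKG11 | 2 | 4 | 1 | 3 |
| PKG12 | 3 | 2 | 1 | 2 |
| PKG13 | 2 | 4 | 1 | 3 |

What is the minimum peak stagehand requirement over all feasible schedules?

9

Early-start (PKG10@1, PKG11@1, PKG12@1, PKG13@1) gives peak 13: h1:13  h2:13  h3:5  h4:0.
Shift PKG13→3.
Schedule PKG10@1, PKG11@1, PKG12@1, PKG13@3: h1:9  h2:9  h3:9  h4:4 — peak 9.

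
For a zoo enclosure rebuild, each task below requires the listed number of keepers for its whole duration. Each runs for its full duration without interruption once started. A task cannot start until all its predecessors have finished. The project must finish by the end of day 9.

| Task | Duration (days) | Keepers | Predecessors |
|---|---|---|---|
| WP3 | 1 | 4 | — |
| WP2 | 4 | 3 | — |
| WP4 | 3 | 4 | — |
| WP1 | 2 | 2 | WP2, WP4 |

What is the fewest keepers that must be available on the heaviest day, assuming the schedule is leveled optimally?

6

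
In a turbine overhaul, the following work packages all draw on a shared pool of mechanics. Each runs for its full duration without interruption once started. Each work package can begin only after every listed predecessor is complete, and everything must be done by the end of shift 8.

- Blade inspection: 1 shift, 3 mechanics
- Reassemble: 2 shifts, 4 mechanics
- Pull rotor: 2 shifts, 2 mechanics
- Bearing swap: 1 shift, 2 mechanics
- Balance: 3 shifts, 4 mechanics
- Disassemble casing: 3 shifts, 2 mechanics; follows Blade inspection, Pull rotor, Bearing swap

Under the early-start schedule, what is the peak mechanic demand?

15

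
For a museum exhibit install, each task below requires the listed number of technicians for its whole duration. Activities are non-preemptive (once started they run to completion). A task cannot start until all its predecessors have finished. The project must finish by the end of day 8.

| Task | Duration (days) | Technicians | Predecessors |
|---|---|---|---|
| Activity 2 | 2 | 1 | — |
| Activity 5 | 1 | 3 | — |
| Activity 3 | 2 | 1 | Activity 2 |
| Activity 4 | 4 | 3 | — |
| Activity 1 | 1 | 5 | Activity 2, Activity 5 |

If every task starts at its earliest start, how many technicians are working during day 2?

4

At early start, day 2 has: Activity 2, Activity 4.
Demand: 1 + 3 = 4.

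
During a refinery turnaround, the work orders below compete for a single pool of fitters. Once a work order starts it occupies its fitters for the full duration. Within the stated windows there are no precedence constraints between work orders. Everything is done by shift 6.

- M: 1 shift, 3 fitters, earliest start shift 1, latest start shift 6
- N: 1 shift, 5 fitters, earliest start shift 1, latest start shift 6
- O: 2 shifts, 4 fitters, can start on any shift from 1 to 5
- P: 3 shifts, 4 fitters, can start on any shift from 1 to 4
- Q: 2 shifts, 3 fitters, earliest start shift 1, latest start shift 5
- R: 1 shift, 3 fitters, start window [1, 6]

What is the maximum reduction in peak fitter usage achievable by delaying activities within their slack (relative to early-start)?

Early-start peak: s1:22  s2:11  s3:4  s4:0  s5:0  s6:0 ⇒ 22.
Leveled (M@1, N@3, O@1, P@4, Q@4, R@2): s1:7  s2:7  s3:5  s4:7  s5:7  s6:4 ⇒ 7.
Reduction 22 − 7 = 15.

15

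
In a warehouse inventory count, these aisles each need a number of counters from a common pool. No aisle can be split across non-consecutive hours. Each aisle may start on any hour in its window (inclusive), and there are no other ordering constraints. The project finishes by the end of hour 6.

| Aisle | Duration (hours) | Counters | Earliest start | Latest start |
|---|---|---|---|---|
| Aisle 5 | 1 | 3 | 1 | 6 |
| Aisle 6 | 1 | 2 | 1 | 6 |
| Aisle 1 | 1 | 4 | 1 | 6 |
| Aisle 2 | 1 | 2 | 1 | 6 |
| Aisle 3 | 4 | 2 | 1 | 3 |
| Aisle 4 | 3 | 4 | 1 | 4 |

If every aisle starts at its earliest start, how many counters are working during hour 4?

At early start, hour 4 has: Aisle 3.
Demand: 2 = 2.

2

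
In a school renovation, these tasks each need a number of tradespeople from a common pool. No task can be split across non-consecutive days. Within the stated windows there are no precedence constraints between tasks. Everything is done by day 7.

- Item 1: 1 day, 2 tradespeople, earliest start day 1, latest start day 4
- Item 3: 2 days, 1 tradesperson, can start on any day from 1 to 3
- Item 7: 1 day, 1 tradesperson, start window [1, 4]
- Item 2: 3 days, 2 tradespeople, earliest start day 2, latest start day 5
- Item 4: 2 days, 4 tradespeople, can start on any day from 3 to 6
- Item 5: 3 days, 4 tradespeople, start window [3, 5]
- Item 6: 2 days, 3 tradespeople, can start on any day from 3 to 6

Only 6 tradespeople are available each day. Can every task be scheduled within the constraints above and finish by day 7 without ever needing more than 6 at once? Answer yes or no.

no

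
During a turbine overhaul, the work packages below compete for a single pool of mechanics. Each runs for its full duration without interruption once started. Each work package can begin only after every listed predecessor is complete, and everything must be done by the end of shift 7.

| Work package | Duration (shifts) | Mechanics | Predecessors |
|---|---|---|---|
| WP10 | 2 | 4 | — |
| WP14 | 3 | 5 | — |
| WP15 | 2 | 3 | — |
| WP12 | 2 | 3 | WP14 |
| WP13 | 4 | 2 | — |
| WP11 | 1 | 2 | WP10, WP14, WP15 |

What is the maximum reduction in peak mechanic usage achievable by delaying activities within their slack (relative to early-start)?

7

Early-start peak: s1:14  s2:14  s3:7  s4:7  s5:3  s6:0  s7:0 ⇒ 14.
Leveled (WP10@1, WP14@3, WP15@1, WP12@6, WP13@3, WP11@6): s1:7  s2:7  s3:7  s4:7  s5:7  s6:7  s7:3 ⇒ 7.
Reduction 14 − 7 = 7.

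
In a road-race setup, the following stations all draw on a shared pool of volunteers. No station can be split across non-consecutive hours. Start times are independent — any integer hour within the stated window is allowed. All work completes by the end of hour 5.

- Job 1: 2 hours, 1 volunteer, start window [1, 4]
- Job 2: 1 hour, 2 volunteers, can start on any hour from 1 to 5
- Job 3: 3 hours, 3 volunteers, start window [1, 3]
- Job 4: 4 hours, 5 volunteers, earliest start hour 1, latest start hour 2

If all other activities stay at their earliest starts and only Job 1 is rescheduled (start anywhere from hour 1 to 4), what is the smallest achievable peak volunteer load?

Job 1@1: h1:11  h2:9  h3:8  h4:5  h5:0 → peak 11
Job 1@2: h1:10  h2:9  h3:9  h4:5  h5:0 → peak 10
Job 1@3: h1:10  h2:8  h3:9  h4:6  h5:0 → peak 10
Job 1@4: h1:10  h2:8  h3:8  h4:6  h5:1 → peak 10
Best is Job 1@2, peak 10.

10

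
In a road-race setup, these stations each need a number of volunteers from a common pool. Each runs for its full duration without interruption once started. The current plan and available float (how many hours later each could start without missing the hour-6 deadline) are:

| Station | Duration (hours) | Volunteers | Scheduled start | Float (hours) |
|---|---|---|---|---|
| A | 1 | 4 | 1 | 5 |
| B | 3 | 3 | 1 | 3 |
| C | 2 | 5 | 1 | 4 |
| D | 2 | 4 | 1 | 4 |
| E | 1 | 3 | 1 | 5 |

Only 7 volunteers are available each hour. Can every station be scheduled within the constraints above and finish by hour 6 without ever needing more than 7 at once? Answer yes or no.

yes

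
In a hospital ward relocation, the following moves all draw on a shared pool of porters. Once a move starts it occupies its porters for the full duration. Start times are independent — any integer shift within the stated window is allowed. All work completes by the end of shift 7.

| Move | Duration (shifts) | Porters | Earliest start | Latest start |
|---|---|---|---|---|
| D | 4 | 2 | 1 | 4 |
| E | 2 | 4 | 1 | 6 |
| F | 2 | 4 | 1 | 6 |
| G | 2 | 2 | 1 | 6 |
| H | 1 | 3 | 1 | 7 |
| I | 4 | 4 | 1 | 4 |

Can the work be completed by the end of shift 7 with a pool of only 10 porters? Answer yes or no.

Schedule D@1, E@1, F@5, G@1, H@3, I@4: s1:8  s2:8  s3:5  s4:6  s5:8  s6:8  s7:4 — peak 8 ≤ 10.

yes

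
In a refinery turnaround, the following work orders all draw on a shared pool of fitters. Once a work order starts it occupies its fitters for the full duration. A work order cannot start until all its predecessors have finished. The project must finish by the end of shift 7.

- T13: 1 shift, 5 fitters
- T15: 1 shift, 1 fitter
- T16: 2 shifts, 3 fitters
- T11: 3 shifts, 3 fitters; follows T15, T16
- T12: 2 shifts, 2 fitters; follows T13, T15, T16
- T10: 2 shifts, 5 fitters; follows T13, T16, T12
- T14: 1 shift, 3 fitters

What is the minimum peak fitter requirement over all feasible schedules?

8

Early-start (T13@1, T15@1, T16@1, T11@3, T12@3, T10@5, T14@1) gives peak 12: s1:12  s2:3  s3:5  s4:5  s5:8  s6:5  s7:0.
Shift T16→2, T11→4, T12→4, T10→6, T14→2.
Schedule T13@1, T15@1, T16@2, T11@4, T12@4, T10@6, T14@2: s1:6  s2:6  s3:3  s4:5  s5:5  s6:8  s7:5 — peak 8.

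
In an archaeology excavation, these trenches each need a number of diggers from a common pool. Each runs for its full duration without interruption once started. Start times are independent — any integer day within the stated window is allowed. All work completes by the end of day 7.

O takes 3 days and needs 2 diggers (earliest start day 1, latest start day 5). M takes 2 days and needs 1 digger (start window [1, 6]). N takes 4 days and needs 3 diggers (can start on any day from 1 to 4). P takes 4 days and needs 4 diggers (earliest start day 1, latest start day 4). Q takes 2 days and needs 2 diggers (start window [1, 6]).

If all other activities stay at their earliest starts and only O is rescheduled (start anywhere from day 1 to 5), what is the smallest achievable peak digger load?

O@1: d1:12  d2:12  d3:9  d4:7  d5:0  d6:0  d7:0 → peak 12
O@2: d1:10  d2:12  d3:9  d4:9  d5:0  d6:0  d7:0 → peak 12
O@3: d1:10  d2:10  d3:9  d4:9  d5:2  d6:0  d7:0 → peak 10
O@4: d1:10  d2:10  d3:7  d4:9  d5:2  d6:2  d7:0 → peak 10
O@5: d1:10  d2:10  d3:7  d4:7  d5:2  d6:2  d7:2 → peak 10
Best is O@3, peak 10.

10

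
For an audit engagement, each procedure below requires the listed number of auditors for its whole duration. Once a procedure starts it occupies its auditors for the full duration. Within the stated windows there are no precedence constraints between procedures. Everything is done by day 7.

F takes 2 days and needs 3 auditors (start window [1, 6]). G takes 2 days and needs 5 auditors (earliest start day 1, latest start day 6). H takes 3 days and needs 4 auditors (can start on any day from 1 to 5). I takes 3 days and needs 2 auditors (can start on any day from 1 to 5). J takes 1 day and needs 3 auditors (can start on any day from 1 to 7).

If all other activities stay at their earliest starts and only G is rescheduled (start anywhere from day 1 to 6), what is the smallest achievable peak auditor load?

G@1: d1:17  d2:14  d3:6  d4:0  d5:0  d6:0  d7:0 → peak 17
G@2: d1:12  d2:14  d3:11  d4:0  d5:0  d6:0  d7:0 → peak 14
G@3: d1:12  d2:9  d3:11  d4:5  d5:0  d6:0  d7:0 → peak 12
G@4: d1:12  d2:9  d3:6  d4:5  d5:5  d6:0  d7:0 → peak 12
G@5: d1:12  d2:9  d3:6  d4:0  d5:5  d6:5  d7:0 → peak 12
G@6: d1:12  d2:9  d3:6  d4:0  d5:0  d6:5  d7:5 → peak 12
Best is G@3, peak 12.

12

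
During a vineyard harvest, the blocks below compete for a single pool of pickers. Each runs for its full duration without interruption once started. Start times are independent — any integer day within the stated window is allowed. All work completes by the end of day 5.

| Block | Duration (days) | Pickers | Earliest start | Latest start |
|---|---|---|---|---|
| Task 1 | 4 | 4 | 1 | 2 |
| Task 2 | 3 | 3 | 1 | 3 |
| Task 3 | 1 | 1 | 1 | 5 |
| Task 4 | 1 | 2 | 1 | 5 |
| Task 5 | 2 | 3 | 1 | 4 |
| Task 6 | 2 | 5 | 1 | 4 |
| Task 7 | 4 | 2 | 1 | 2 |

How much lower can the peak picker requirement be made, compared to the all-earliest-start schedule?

Early-start peak: d1:20  d2:17  d3:9  d4:6  d5:0 ⇒ 20.
Leveled (Task 1@1, Task 2@1, Task 3@1, Task 4@1, Task 5@2, Task 6@4, Task 7@1): d1:12  d2:12  d3:12  d4:11  d5:5 ⇒ 12.
Reduction 20 − 12 = 8.

8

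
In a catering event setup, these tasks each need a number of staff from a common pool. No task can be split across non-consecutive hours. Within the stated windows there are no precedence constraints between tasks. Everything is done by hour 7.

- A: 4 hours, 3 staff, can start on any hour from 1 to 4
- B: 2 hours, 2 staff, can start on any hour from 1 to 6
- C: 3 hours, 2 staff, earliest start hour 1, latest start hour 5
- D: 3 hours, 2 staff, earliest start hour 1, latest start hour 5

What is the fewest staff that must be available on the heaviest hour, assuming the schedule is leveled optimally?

5

Early-start (A@1, B@1, C@1, D@1) gives peak 9: h1:9  h2:9  h3:7  h4:3  h5:0  h6:0  h7:0.
Shift C→3, D→5.
Schedule A@1, B@1, C@3, D@5: h1:5  h2:5  h3:5  h4:5  h5:4  h6:2  h7:2 — peak 5.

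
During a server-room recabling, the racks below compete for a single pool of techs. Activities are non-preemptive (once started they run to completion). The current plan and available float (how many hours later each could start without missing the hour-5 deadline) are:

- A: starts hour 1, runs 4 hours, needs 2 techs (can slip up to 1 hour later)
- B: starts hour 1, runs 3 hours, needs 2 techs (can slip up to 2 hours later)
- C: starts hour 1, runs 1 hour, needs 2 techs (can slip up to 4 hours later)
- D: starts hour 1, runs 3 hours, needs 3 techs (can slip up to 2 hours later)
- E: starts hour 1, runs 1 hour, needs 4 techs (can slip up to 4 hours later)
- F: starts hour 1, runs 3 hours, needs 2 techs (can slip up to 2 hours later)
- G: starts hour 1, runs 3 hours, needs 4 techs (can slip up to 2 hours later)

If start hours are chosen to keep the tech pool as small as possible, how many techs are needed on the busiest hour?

13

Early-start (A@1, B@1, C@1, D@1, E@1, F@1, G@1) gives peak 19: h1:19  h2:13  h3:13  h4:2  h5:0.
Shift F→2, G→2.
Schedule A@1, B@1, C@1, D@1, E@1, F@2, G@2: h1:13  h2:13  h3:13  h4:8  h5:0 — peak 13.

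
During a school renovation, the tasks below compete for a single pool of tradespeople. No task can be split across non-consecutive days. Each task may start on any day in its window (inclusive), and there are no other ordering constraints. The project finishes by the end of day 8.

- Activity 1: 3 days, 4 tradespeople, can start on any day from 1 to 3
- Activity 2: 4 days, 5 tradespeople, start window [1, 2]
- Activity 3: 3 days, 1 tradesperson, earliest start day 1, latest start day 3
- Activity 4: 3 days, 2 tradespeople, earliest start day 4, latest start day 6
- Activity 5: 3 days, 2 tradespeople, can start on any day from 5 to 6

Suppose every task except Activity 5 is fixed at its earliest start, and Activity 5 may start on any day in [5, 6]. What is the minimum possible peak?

Activity 5@5: d1:10  d2:10  d3:10  d4:7  d5:4  d6:4  d7:2  d8:0 → peak 10
Activity 5@6: d1:10  d2:10  d3:10  d4:7  d5:2  d6:4  d7:2  d8:2 → peak 10
Best is Activity 5@5, peak 10.

10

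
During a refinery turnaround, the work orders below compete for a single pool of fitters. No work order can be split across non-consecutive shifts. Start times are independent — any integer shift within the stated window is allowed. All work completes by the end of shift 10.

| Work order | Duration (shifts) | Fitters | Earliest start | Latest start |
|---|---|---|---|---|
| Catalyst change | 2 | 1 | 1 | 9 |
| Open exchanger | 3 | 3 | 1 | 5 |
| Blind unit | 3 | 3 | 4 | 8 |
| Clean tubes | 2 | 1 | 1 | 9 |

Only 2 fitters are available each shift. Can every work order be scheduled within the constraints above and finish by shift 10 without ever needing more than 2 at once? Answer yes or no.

Total fitter-shifts = 22; over 10 shifts the average is 22/10 > 2, so some shift must exceed 2.

no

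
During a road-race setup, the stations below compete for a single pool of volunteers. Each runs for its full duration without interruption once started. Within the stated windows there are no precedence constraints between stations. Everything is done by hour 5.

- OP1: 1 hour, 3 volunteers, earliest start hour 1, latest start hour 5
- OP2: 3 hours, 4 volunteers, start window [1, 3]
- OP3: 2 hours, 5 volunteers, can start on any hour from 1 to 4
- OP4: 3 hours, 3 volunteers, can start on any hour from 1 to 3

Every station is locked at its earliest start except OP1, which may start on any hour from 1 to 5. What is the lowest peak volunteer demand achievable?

12

OP1@1: h1:15  h2:12  h3:7  h4:0  h5:0 → peak 15
OP1@2: h1:12  h2:15  h3:7  h4:0  h5:0 → peak 15
OP1@3: h1:12  h2:12  h3:10  h4:0  h5:0 → peak 12
OP1@4: h1:12  h2:12  h3:7  h4:3  h5:0 → peak 12
OP1@5: h1:12  h2:12  h3:7  h4:0  h5:3 → peak 12
Best is OP1@3, peak 12.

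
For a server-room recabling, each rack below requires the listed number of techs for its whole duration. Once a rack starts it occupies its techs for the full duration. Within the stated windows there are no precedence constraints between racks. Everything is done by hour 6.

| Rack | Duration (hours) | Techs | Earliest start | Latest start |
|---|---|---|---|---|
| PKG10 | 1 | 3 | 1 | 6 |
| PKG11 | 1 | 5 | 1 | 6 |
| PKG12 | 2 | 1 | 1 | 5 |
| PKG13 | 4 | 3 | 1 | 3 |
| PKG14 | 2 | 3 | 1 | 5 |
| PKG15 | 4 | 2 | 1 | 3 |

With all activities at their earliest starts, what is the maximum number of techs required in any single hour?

17

Early-start schedule: PKG10@1, PKG11@1, PKG12@1, PKG13@1, PKG14@1, PKG15@1.
Load per hour: hour 1: 17, hour 2: 9, hour 3: 5, hour 4: 5, hour 5: 0, hour 6: 0.
Peak is 17.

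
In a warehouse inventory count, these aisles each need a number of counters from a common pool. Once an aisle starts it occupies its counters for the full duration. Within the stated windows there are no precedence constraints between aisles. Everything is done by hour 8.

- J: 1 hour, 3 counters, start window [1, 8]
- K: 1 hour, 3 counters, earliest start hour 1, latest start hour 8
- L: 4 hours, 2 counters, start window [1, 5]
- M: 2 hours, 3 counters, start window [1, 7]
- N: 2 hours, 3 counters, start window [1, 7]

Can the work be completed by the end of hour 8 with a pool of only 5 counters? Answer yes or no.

Schedule J@1, K@2, L@1, M@3, N@5: h1:5  h2:5  h3:5  h4:5  h5:3  h6:3  h7:0  h8:0 — peak 5 ≤ 5.

yes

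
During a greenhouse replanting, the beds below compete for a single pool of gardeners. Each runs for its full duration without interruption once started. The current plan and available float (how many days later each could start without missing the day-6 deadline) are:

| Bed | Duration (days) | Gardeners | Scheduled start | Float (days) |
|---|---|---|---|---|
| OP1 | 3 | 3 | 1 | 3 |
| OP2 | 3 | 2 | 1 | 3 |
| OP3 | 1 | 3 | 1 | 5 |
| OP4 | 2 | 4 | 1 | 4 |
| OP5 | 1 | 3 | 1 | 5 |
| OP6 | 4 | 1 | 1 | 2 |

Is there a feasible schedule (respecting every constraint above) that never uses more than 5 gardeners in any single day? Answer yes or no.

Total gardener-days = 33; over 6 days the average is 33/6 > 5, so some day must exceed 5.

no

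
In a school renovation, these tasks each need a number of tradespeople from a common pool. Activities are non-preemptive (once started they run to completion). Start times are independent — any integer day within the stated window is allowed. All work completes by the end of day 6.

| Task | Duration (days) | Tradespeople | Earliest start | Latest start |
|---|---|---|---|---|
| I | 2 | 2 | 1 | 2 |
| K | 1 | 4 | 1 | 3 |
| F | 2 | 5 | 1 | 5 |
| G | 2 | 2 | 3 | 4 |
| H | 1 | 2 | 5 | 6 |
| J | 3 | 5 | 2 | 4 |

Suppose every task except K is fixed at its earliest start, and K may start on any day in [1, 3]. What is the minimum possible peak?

K@1: d1:11  d2:12  d3:7  d4:7  d5:2  d6:0 → peak 12
K@2: d1:7  d2:16  d3:7  d4:7  d5:2  d6:0 → peak 16
K@3: d1:7  d2:12  d3:11  d4:7  d5:2  d6:0 → peak 12
Best is K@1, peak 12.

12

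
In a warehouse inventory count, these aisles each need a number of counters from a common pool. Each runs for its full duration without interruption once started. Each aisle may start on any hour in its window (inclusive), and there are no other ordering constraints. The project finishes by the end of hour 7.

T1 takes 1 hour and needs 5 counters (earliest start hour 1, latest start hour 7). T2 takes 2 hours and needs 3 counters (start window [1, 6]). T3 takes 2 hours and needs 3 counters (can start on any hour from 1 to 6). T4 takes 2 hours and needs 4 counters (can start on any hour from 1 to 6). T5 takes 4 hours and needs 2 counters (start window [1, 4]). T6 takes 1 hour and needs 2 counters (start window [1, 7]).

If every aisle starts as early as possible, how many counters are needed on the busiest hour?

19

Early-start schedule: T1@1, T2@1, T3@1, T4@1, T5@1, T6@1.
Load per hour: hour 1: 19, hour 2: 12, hour 3: 2, hour 4: 2, hour 5: 0, hour 6: 0, hour 7: 0.
Peak is 19.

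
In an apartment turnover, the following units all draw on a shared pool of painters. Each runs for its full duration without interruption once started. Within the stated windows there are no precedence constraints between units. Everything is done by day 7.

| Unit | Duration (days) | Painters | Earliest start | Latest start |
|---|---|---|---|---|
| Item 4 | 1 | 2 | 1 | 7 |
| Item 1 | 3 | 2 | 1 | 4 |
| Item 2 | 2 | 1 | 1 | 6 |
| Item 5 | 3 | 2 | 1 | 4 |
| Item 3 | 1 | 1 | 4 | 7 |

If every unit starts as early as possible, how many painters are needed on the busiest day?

7

Early-start schedule: Item 4@1, Item 1@1, Item 2@1, Item 5@1, Item 3@4.
Load per day: day 1: 7, day 2: 5, day 3: 4, day 4: 1, day 5: 0, day 6: 0, day 7: 0.
Peak is 7.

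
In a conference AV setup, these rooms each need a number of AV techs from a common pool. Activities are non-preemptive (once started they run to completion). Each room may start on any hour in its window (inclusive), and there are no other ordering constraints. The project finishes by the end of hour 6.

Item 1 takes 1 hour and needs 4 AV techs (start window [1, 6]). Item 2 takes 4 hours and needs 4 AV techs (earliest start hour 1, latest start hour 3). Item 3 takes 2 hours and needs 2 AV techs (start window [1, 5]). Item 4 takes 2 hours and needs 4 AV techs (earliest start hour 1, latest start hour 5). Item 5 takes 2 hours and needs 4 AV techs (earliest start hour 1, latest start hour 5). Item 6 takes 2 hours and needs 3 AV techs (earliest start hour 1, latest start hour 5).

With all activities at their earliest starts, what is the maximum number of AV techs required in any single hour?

21

Early-start schedule: Item 1@1, Item 2@1, Item 3@1, Item 4@1, Item 5@1, Item 6@1.
Load per hour: hour 1: 21, hour 2: 17, hour 3: 4, hour 4: 4, hour 5: 0, hour 6: 0.
Peak is 21.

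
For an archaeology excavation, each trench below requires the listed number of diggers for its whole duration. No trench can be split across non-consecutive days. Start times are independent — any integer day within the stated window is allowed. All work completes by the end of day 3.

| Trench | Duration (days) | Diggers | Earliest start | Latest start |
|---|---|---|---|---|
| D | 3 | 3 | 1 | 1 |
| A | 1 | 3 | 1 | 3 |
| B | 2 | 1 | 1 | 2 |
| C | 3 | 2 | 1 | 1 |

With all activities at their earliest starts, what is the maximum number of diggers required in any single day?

9

Early-start schedule: D@1, A@1, B@1, C@1.
Load per day: day 1: 9, day 2: 6, day 3: 5.
Peak is 9.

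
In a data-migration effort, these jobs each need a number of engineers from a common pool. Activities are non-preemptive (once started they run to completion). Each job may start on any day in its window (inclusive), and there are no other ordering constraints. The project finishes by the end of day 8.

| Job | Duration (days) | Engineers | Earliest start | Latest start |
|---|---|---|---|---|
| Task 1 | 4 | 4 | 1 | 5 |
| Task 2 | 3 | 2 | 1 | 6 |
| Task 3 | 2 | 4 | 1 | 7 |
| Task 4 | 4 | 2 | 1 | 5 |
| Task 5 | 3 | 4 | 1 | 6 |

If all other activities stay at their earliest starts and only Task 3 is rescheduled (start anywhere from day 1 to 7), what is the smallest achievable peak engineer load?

12

Task 3@1: d1:16  d2:16  d3:12  d4:6  d5:0  d6:0  d7:0  d8:0 → peak 16
Task 3@2: d1:12  d2:16  d3:16  d4:6  d5:0  d6:0  d7:0  d8:0 → peak 16
Task 3@3: d1:12  d2:12  d3:16  d4:10  d5:0  d6:0  d7:0  d8:0 → peak 16
Task 3@4: d1:12  d2:12  d3:12  d4:10  d5:4  d6:0  d7:0  d8:0 → peak 12
Task 3@5: d1:12  d2:12  d3:12  d4:6  d5:4  d6:4  d7:0  d8:0 → peak 12
Task 3@6: d1:12  d2:12  d3:12  d4:6  d5:0  d6:4  d7:4  d8:0 → peak 12
Task 3@7: d1:12  d2:12  d3:12  d4:6  d5:0  d6:0  d7:4  d8:4 → peak 12
Best is Task 3@4, peak 12.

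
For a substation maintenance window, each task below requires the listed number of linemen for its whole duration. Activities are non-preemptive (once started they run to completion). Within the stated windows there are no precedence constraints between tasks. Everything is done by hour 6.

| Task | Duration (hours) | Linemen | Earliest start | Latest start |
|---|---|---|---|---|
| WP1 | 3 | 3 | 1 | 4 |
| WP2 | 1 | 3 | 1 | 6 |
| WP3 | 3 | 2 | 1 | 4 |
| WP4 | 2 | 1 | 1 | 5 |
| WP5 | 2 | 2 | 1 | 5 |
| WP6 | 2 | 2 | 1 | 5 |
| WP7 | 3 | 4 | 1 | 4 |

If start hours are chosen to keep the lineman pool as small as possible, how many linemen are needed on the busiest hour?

Early-start (WP1@1, WP2@1, WP3@1, WP4@1, WP5@1, WP6@1, WP7@1) gives peak 17: h1:17  h2:14  h3:9  h4:0  h5:0  h6:0.
Shift WP3→2, WP4→4, WP5→2, WP6→5, WP7→4.
Schedule WP1@1, WP2@1, WP3@2, WP4@4, WP5@2, WP6@5, WP7@4: h1:6  h2:7  h3:7  h4:7  h5:7  h6:6 — peak 7.
Total lineman-hours = 40 over 6 hours ⇒ peak ≥ ⌈40/6⌉ = 7, so 7 is optimal.

7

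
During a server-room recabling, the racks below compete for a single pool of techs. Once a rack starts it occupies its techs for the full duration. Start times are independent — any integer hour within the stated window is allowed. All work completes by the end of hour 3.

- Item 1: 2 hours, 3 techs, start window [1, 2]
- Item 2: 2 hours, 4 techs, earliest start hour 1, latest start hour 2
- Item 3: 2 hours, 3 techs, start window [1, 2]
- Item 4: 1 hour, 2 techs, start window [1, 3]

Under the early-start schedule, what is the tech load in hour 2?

At early start, hour 2 has: Item 1, Item 2, Item 3.
Demand: 3 + 4 + 3 = 10.

10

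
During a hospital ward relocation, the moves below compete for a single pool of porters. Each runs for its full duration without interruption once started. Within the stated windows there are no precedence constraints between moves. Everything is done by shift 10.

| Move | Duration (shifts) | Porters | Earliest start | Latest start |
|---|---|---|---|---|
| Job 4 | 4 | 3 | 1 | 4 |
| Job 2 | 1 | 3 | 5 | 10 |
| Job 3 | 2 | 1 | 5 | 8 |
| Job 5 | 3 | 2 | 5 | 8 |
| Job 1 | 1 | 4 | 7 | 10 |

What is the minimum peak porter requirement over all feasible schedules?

4

Early-start (Job 4@1, Job 2@5, Job 3@5, Job 5@5, Job 1@7) gives peak 6: s1:3  s2:3  s3:3  s4:3  s5:6  s6:3  s7:6  s8:0  s9:0  s10:0.
Shift Job 5→6, Job 1→9.
Schedule Job 4@1, Job 2@5, Job 3@5, Job 5@6, Job 1@9: s1:3  s2:3  s3:3  s4:3  s5:4  s6:3  s7:2  s8:2  s9:4  s10:0 — peak 4.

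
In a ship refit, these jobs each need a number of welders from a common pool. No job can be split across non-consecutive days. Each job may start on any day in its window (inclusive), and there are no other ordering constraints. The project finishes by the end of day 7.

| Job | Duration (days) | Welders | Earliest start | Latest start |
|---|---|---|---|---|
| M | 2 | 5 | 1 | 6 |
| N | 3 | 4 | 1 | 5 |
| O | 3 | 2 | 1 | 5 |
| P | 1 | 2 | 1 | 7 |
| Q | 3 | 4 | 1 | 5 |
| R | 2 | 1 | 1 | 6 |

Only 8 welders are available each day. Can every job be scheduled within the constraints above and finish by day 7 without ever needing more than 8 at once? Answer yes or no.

Schedule M@1, N@3, O@1, P@3, Q@4, R@1: d1:8  d2:8  d3:8  d4:8  d5:8  d6:4  d7:0 — peak 8 ≤ 8.

yes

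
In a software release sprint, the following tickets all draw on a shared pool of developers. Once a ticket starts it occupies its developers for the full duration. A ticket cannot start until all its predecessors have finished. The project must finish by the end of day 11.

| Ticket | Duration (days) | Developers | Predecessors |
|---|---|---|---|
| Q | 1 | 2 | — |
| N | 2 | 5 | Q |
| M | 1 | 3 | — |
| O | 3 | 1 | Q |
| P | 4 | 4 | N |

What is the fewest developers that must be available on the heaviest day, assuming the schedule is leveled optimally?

5

Early-start (Q@1, N@2, M@1, O@2, P@4) gives peak 6: d1:5  d2:6  d3:6  d4:5  d5:4  d6:4  d7:4  d8:0  d9:0  d10:0  d11:0.
Shift O→4.
Schedule Q@1, N@2, M@1, O@4, P@4: d1:5  d2:5  d3:5  d4:5  d5:5  d6:5  d7:4  d8:0  d9:0  d10:0  d11:0 — peak 5.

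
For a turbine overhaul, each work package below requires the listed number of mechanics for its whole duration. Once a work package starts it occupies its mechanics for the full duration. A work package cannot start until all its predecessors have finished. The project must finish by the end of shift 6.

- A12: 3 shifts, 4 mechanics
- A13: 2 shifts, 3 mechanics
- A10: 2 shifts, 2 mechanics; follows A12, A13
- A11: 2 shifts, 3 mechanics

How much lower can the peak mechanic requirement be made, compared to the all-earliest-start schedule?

Early-start peak: s1:10  s2:10  s3:4  s4:2  s5:2  s6:0 ⇒ 10.
Leveled (A12@1, A13@1, A10@4, A11@3): s1:7  s2:7  s3:7  s4:5  s5:2  s6:0 ⇒ 7.
Reduction 10 − 7 = 3.

3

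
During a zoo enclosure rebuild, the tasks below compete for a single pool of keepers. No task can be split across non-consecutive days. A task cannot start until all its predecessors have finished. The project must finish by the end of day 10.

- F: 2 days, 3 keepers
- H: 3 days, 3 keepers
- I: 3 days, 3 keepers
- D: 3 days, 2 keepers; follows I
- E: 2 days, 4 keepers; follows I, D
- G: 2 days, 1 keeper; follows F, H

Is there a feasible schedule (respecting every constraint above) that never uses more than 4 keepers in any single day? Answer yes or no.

no

The minimum achievable peak is 5; 4 < 5, so no feasible schedule stays within the cap.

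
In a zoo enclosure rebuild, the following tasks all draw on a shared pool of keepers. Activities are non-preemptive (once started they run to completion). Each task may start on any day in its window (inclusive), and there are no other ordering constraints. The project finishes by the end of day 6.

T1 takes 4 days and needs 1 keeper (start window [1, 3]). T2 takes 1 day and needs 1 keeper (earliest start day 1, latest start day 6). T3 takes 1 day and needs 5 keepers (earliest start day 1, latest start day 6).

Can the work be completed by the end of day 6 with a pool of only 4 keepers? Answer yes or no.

no

The minimum achievable peak is 5; 4 < 5, so no feasible schedule stays within the cap.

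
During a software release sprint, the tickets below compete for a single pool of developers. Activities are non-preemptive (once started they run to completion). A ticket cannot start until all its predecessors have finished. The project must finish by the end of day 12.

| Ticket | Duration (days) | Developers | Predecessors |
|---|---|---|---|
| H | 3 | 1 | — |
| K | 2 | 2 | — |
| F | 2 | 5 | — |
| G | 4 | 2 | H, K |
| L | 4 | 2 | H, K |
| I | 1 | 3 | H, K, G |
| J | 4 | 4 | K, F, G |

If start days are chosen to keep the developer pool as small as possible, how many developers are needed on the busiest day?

Early-start (H@1, K@1, F@1, G@4, L@4, I@8, J@8) gives peak 8: d1:8  d2:8  d3:1  d4:4  d5:4  d6:4  d7:4  d8:7  d9:4  d10:4  d11:4  d12:0.
Shift F→3, L→5, J→9.
Schedule H@1, K@1, F@3, G@4, L@5, I@8, J@9: d1:3  d2:3  d3:6  d4:7  d5:4  d6:4  d7:4  d8:5  d9:4  d10:4  d11:4  d12:4 — peak 7.

7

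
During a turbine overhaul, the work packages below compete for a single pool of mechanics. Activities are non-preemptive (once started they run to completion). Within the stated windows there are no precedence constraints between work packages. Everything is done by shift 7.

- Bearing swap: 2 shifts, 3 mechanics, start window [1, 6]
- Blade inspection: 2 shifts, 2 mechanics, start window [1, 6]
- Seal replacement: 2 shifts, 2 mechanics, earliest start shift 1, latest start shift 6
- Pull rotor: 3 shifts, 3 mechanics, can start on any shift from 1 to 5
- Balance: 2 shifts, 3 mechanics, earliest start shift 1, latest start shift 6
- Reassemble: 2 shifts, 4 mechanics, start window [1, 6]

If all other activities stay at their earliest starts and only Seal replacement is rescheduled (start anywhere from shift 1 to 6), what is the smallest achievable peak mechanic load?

Seal replacement@1: s1:17  s2:17  s3:3  s4:0  s5:0  s6:0  s7:0 → peak 17
Seal replacement@2: s1:15  s2:17  s3:5  s4:0  s5:0  s6:0  s7:0 → peak 17
Seal replacement@3: s1:15  s2:15  s3:5  s4:2  s5:0  s6:0  s7:0 → peak 15
Seal replacement@4: s1:15  s2:15  s3:3  s4:2  s5:2  s6:0  s7:0 → peak 15
Seal replacement@5: s1:15  s2:15  s3:3  s4:0  s5:2  s6:2  s7:0 → peak 15
Seal replacement@6: s1:15  s2:15  s3:3  s4:0  s5:0  s6:2  s7:2 → peak 15
Best is Seal replacement@3, peak 15.

15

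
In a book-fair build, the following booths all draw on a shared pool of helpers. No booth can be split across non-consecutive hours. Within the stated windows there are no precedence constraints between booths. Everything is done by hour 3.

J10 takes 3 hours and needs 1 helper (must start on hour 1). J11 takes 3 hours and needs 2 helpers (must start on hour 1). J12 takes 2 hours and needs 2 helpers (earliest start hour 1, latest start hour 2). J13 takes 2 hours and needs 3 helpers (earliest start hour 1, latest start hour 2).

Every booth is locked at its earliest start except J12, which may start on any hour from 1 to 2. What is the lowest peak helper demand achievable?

J12@1: h1:8  h2:8  h3:3 → peak 8
J12@2: h1:6  h2:8  h3:5 → peak 8
Best is J12@1, peak 8.

8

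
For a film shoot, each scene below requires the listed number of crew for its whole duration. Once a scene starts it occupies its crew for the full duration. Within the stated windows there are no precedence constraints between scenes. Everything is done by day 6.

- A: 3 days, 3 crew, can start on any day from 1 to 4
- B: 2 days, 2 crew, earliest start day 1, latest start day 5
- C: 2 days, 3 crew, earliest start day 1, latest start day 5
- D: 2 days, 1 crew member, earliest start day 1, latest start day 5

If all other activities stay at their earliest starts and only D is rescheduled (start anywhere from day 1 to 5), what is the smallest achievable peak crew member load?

D@1: d1:9  d2:9  d3:3  d4:0  d5:0  d6:0 → peak 9
D@2: d1:8  d2:9  d3:4  d4:0  d5:0  d6:0 → peak 9
D@3: d1:8  d2:8  d3:4  d4:1  d5:0  d6:0 → peak 8
D@4: d1:8  d2:8  d3:3  d4:1  d5:1  d6:0 → peak 8
D@5: d1:8  d2:8  d3:3  d4:0  d5:1  d6:1 → peak 8
Best is D@3, peak 8.

8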